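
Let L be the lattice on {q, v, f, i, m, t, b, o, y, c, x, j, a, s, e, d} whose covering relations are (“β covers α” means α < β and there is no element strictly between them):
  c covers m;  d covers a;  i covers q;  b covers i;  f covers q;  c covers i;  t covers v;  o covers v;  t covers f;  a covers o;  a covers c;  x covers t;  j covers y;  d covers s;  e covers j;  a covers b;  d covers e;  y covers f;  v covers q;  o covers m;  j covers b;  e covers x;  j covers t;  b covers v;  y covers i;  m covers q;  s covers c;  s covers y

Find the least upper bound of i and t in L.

j

Common upper bounds of {i, t}: d, e, j.
The least among these is j.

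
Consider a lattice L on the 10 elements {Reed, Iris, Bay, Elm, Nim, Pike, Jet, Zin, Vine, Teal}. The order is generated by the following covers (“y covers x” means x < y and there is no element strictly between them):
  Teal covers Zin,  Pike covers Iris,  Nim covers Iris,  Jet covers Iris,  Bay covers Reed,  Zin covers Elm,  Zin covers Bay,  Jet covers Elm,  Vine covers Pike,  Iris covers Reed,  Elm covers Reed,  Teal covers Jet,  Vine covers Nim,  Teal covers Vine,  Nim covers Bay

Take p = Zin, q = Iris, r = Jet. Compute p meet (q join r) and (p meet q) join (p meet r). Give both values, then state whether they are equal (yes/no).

q join r = Jet, so p meet (q join r) = Zin meet Jet = Elm.
p meet q = Reed and p meet r = Elm, so (p meet q) join (p meet r) = Reed join Elm = Elm.
Equal: yes.

Elm; Elm; yes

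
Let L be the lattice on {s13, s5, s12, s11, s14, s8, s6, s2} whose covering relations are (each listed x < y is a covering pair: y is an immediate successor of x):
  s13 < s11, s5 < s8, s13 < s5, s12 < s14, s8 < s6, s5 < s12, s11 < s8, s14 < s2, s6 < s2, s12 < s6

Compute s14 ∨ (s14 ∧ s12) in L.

s14

s14 ∧ s12 = s12
s14 ∨ s12 = s14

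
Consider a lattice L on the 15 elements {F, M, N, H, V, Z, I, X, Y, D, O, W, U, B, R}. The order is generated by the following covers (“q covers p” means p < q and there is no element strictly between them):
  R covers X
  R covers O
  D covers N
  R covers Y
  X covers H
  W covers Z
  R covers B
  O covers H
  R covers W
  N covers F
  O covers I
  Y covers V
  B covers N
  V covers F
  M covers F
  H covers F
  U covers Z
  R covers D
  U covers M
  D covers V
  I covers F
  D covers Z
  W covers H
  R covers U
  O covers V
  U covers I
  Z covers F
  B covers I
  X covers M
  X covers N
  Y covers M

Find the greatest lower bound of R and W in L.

W

Common lower bounds of {R, W}: F, H, W, Z.
The greatest among these is W.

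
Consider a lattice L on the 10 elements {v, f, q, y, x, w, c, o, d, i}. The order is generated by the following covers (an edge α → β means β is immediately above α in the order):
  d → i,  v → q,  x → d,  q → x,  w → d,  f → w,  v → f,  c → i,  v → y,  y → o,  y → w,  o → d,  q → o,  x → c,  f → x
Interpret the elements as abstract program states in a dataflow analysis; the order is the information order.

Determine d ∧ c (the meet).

Common lower bounds of {d, c}: f, q, v, x.
The greatest among these is x.

x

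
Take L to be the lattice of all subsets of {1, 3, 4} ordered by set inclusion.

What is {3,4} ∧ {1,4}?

{4}

Under ⊆, meet is intersection: {3,4} ∩ {1,4} = {4}.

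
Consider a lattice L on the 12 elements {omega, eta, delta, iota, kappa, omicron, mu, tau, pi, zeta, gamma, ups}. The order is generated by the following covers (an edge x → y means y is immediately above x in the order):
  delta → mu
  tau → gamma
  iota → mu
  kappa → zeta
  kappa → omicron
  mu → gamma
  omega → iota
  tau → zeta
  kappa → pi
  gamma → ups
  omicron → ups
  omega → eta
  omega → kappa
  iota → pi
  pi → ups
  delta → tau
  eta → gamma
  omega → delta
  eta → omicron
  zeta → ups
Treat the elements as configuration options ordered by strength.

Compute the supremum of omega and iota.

iota

Common upper bounds of {omega, iota}: gamma, iota, mu, pi, ups.
The least among these is iota.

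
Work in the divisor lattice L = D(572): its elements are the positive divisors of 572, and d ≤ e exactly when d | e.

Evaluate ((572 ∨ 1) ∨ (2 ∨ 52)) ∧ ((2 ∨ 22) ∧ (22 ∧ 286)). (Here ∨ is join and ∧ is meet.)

572 ∨ 1 = 572
2 ∨ 52 = 52
572 ∨ 52 = 572
2 ∨ 22 = 22
22 ∧ 286 = 22
22 ∧ 22 = 22
572 ∧ 22 = 22

22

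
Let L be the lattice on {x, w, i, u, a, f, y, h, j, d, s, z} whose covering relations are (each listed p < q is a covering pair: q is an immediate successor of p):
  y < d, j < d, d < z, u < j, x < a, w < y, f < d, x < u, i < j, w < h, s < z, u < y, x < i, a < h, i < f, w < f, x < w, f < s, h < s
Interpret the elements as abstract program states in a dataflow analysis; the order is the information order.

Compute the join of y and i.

d

Common upper bounds of {y, i}: d, z.
The least among these is d.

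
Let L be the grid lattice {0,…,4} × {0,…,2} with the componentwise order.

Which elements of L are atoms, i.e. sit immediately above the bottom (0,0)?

The atoms are exactly the elements that cover (0,0): (0,1), (1,0).

(0,1), (1,0)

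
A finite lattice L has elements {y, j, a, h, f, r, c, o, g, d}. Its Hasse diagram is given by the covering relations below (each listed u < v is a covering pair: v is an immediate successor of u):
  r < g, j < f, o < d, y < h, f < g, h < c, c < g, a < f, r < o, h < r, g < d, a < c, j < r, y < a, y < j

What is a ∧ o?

Common lower bounds of {a, o}: y.
The greatest among these is y.

y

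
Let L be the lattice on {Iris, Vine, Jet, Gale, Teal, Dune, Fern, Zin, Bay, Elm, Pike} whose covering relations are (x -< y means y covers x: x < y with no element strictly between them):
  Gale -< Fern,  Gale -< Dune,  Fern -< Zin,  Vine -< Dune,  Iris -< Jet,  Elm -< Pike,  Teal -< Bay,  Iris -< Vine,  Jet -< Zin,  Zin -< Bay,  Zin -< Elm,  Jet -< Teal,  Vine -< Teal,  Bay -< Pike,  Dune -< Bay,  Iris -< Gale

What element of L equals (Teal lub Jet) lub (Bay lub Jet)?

Bay

Teal ∨ Jet = Teal
Bay ∨ Jet = Bay
Teal ∨ Bay = Bay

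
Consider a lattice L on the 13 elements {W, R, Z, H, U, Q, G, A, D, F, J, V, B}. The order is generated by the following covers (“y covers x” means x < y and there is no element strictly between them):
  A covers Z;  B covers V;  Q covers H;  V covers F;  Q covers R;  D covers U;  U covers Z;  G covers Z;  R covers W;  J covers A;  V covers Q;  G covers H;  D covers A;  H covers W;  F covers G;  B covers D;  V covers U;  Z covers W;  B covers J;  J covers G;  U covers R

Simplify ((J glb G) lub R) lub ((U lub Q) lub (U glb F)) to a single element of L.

J ∧ G = G
G ∨ R = V
U ∨ Q = V
U ∧ F = Z
V ∨ Z = V
V ∨ V = V

V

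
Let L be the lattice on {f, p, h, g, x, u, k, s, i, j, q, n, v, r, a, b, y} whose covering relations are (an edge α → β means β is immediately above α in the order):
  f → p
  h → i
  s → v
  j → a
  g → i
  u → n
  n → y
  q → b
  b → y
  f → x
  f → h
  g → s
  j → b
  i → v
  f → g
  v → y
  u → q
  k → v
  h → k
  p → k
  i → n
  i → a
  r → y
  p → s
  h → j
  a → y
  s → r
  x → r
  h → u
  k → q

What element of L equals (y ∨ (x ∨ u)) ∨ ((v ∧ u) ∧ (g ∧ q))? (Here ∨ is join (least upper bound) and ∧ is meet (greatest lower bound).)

y

x ∨ u = y
y ∨ y = y
v ∧ u = h
g ∧ q = f
h ∧ f = f
y ∨ f = y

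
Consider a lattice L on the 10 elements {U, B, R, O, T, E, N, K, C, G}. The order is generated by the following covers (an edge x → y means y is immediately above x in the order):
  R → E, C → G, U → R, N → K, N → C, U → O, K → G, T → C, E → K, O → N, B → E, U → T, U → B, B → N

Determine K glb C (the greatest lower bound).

Common lower bounds of {K, C}: B, N, O, U.
The greatest among these is N.

N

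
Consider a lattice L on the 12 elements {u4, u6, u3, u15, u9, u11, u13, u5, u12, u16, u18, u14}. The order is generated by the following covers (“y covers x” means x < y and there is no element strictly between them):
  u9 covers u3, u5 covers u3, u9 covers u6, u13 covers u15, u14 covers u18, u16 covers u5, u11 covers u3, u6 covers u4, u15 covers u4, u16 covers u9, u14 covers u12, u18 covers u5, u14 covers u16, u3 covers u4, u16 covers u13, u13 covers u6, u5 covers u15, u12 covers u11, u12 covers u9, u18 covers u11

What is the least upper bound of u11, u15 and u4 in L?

u18

Common upper bounds of {u11, u15, u4}: u14, u18.
The least among these is u18.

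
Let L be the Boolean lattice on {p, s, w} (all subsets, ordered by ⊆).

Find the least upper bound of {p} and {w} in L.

Under ⊆, join is union: {p} ∪ {w} = {p,w}.

{p,w}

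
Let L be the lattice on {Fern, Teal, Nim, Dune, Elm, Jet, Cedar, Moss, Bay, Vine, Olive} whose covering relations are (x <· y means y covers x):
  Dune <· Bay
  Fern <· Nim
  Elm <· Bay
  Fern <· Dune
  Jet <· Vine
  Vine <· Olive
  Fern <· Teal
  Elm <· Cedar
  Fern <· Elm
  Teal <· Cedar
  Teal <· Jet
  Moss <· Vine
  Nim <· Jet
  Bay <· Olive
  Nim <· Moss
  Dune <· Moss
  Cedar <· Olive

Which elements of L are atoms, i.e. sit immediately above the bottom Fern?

Dune, Elm, Nim, Teal

The atoms are exactly the elements that cover Fern: Dune, Elm, Nim, Teal.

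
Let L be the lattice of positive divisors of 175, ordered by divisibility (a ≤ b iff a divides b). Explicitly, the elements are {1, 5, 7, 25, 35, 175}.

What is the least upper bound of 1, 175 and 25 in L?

175

In the divisibility order, the join is the least common multiple: lcm(1, 175, 25) = 175.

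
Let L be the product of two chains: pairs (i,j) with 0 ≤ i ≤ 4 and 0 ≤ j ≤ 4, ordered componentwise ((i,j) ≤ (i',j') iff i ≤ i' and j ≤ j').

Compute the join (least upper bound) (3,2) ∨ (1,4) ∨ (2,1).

In a product of chains, the join is componentwise max, giving (3,4).

(3,4)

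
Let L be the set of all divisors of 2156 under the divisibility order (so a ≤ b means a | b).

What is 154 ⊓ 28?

14

In the divisibility order, the meet is the greatest common divisor: gcd(154, 28) = 14.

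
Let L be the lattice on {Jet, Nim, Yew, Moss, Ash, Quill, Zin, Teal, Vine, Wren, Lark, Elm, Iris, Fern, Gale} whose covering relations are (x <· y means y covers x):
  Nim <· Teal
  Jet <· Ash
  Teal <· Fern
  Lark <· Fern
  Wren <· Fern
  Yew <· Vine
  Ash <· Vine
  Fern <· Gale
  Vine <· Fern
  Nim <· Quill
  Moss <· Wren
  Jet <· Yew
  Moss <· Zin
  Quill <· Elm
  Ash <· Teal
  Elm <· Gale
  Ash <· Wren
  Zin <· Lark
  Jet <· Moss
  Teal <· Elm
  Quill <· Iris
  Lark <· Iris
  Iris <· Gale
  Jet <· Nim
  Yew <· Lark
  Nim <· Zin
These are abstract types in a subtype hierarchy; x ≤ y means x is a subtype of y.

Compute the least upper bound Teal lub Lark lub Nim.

Fern

Common upper bounds of {Teal, Lark, Nim}: Fern, Gale.
The least among these is Fern.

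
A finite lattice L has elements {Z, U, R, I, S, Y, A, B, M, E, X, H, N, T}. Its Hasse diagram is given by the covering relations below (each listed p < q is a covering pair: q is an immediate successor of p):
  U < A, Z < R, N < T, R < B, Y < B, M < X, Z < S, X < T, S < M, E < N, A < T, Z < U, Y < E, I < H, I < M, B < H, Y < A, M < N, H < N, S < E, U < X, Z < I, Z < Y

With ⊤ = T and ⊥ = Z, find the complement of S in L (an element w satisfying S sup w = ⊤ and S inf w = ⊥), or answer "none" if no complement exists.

A

Need w with S ∨ w = T and S ∧ w = Z.
Checking each element gives: A.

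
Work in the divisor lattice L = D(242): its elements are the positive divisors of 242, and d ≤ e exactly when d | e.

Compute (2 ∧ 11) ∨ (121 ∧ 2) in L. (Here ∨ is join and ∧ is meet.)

1

2 ∧ 11 = 1
121 ∧ 2 = 1
1 ∨ 1 = 1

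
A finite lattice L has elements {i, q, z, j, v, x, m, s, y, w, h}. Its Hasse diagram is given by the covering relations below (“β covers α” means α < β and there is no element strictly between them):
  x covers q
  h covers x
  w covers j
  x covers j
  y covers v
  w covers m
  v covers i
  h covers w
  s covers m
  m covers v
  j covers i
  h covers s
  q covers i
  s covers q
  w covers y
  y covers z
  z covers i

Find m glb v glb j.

Common lower bounds of {m, v, j}: i.
The greatest among these is i.

i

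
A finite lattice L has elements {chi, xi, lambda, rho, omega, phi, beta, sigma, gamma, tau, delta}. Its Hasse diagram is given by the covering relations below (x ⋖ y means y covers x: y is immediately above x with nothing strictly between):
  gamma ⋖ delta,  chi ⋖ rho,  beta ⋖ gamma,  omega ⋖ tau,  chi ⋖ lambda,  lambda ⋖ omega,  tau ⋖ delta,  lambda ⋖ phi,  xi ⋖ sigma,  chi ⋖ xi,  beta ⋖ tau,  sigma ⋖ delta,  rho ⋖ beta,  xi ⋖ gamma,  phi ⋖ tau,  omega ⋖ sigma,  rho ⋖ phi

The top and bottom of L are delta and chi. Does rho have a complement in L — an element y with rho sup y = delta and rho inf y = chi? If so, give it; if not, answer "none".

sigma

Need y with rho ∨ y = delta and rho ∧ y = chi.
Checking each element gives: sigma.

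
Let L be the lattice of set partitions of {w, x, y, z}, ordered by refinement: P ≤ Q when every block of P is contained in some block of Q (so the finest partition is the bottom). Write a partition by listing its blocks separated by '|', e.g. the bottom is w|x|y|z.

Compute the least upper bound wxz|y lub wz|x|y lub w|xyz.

The join of wxz|y, wz|x|y, w|xyz merges any blocks that overlap across the partitions, giving wxyz.

wxyz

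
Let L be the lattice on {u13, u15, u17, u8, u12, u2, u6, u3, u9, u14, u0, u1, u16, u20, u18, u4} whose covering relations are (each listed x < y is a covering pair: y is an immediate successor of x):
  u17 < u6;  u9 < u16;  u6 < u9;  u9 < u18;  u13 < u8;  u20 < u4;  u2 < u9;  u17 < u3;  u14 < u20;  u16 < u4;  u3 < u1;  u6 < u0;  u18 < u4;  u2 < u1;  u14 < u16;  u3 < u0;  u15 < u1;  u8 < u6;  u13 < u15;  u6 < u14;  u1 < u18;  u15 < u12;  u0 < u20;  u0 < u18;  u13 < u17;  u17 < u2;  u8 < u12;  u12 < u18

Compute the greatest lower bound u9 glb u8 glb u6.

u8

Common lower bounds of {u9, u8, u6}: u13, u8.
The greatest among these is u8.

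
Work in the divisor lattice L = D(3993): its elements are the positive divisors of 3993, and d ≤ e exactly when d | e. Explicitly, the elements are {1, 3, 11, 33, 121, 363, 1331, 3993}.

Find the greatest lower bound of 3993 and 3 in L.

In the divisibility order, the meet is the greatest common divisor: gcd(3993, 3) = 3.

3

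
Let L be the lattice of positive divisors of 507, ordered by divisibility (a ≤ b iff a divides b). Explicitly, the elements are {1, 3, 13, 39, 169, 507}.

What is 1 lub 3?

3

In the divisibility order, the join is the least common multiple: lcm(1, 3) = 3.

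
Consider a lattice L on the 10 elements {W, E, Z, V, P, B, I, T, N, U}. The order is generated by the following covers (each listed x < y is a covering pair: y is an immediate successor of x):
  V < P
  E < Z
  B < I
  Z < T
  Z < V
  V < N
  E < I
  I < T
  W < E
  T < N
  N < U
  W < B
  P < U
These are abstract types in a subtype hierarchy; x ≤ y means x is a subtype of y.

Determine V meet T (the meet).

Z

Common lower bounds of {V, T}: E, W, Z.
The greatest among these is Z.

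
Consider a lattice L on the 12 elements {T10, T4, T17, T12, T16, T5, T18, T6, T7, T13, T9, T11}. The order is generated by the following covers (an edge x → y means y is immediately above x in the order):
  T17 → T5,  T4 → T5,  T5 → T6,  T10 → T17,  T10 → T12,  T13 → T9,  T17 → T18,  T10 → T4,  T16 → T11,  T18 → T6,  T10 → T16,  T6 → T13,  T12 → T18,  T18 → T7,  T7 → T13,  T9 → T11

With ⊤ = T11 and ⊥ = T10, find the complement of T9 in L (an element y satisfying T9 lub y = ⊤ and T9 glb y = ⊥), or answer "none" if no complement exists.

T16

Need y with T9 ∨ y = T11 and T9 ∧ y = T10.
Checking each element gives: T16.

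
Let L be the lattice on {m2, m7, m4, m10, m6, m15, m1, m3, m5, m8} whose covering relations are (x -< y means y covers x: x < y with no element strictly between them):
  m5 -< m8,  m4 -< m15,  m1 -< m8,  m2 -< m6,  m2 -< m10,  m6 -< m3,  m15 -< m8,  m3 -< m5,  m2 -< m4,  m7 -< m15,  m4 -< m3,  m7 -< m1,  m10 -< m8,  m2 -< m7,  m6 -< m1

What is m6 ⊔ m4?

m3

Common upper bounds of {m6, m4}: m3, m5, m8.
The least among these is m3.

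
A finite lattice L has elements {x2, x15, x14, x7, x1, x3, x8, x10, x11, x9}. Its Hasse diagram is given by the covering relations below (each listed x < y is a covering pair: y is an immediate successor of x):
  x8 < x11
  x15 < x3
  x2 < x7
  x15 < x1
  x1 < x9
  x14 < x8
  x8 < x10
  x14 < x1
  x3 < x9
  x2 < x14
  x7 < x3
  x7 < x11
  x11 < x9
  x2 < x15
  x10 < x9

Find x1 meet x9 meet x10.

Common lower bounds of {x1, x9, x10}: x14, x2.
The greatest among these is x14.

x14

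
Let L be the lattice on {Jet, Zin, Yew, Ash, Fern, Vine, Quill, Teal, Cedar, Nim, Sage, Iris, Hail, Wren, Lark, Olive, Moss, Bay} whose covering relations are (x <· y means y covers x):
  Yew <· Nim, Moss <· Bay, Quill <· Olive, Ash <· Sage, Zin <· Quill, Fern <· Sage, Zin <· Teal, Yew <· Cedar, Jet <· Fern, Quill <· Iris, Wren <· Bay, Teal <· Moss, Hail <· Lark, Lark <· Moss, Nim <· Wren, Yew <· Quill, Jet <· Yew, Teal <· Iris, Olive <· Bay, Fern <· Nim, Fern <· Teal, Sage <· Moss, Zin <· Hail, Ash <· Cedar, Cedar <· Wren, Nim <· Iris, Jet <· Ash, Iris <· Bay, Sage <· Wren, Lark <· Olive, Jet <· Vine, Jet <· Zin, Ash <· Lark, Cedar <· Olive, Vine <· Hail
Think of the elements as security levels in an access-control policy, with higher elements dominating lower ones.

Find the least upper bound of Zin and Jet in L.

Zin

Common upper bounds of {Zin, Jet}: Bay, Hail, Iris, Lark, Moss, Olive, Quill, Teal, Zin.
The least among these is Zin.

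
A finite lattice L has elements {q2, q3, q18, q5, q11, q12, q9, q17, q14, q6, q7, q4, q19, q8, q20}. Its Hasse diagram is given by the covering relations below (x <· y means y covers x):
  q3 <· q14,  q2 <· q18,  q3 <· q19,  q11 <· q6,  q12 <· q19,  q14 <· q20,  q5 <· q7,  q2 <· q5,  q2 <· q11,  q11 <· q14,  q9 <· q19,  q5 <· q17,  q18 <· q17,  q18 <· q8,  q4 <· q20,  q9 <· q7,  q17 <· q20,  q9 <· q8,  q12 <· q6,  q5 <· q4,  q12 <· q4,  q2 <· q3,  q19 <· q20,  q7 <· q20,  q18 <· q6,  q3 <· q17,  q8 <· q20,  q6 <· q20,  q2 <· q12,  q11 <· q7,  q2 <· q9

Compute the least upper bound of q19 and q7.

q20

Common upper bounds of {q19, q7}: q20.
The least among these is q20.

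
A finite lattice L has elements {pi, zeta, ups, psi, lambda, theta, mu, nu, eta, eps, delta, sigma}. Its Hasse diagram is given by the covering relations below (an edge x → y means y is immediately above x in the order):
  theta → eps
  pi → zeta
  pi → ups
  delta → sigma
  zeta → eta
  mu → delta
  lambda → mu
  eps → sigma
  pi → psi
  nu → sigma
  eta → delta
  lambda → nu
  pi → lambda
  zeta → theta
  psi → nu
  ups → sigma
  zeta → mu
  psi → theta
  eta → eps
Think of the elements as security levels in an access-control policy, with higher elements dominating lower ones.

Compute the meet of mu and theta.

Common lower bounds of {mu, theta}: pi, zeta.
The greatest among these is zeta.

zeta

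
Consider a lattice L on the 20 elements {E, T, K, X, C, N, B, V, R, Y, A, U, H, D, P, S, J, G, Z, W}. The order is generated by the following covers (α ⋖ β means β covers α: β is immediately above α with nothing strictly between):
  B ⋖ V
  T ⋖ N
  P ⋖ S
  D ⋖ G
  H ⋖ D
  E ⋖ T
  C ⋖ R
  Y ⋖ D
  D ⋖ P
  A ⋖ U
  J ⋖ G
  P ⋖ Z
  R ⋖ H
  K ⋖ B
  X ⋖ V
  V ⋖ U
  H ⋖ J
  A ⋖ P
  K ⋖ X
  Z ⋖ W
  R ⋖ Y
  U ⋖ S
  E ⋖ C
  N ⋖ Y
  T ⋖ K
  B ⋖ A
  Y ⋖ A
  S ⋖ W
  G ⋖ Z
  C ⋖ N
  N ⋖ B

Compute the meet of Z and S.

P

Common lower bounds of {Z, S}: A, B, C, D, E, H, K, N, P, R, T, Y.
The greatest among these is P.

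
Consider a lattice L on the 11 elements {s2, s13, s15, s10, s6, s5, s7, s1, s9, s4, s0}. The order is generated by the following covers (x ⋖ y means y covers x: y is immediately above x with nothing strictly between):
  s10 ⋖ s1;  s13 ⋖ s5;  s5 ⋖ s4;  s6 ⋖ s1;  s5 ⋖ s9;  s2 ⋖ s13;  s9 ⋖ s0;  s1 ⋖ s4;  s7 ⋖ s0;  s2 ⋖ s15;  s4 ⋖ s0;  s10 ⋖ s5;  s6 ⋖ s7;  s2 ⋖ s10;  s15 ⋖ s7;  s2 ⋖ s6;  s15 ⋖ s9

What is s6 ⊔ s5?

Common upper bounds of {s6, s5}: s0, s4.
The least among these is s4.

s4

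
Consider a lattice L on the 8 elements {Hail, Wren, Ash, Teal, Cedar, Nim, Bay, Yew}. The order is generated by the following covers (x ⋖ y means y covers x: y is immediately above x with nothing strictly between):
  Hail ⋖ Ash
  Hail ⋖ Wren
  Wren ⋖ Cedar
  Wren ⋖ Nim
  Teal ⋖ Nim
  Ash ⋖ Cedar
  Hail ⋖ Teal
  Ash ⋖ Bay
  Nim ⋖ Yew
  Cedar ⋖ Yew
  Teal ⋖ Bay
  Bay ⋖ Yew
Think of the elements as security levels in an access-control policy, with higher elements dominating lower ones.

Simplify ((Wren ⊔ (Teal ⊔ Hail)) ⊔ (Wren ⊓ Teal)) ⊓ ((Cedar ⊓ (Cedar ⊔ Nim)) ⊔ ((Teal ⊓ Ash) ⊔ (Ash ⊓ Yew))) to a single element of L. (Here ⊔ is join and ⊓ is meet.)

Teal ∨ Hail = Teal
Wren ∨ Teal = Nim
Wren ∧ Teal = Hail
Nim ∨ Hail = Nim
Cedar ∨ Nim = Yew
Cedar ∧ Yew = Cedar
Teal ∧ Ash = Hail
Ash ∧ Yew = Ash
Hail ∨ Ash = Ash
Cedar ∨ Ash = Cedar
Nim ∧ Cedar = Wren

Wren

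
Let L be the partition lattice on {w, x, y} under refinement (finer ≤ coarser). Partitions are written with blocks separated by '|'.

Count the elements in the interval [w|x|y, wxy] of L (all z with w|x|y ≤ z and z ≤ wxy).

5

The interval [w|x|y, wxy] = {wxy, wx|y, wy|x, w|xy, w|x|y}, which has 5 elements.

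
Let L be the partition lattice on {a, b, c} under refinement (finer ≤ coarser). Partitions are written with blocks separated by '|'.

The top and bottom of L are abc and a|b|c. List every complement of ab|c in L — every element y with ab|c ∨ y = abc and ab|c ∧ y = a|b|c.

Need y with ab|c ∨ y = abc and ab|c ∧ y = a|b|c.
Checking each element gives: ac|b, a|bc.

ac|b, a|bc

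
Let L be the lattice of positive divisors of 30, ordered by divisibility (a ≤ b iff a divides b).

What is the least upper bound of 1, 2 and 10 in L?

In the divisibility order, the join is the least common multiple: lcm(1, 2, 10) = 10.

10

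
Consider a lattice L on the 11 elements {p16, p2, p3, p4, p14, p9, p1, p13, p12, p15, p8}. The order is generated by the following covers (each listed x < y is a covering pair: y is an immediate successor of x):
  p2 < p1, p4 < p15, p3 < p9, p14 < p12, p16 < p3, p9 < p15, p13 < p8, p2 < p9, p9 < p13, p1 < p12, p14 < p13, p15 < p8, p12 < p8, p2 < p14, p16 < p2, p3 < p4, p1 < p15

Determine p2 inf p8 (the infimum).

Common lower bounds of {p2, p8}: p16, p2.
The greatest among these is p2.

p2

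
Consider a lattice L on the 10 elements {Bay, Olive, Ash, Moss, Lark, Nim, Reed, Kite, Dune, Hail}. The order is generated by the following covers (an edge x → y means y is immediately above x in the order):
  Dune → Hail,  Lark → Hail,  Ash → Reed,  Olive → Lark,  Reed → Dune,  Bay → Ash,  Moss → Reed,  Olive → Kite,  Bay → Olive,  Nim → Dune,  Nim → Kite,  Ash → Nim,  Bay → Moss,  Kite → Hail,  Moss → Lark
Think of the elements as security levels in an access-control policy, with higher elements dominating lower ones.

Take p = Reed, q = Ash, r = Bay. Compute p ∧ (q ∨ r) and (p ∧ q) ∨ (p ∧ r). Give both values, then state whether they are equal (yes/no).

Ash; Ash; yes

q ∨ r = Ash, so p ∧ (q ∨ r) = Reed ∧ Ash = Ash.
p ∧ q = Ash and p ∧ r = Bay, so (p ∧ q) ∨ (p ∧ r) = Ash ∨ Bay = Ash.
Equal: yes.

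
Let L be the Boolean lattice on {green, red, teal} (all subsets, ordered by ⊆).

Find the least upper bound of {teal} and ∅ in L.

Common upper bounds of {{teal}, ∅}: {green,red,teal}, {green,teal}, {red,teal}, {teal}.
The least among these is {teal}.

{teal}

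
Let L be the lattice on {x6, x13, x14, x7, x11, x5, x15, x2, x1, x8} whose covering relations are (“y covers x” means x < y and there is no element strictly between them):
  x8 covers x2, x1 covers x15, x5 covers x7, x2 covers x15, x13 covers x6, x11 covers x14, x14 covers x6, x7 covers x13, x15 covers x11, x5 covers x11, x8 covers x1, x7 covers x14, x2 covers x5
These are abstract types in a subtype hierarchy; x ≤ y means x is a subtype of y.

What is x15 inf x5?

x11

Common lower bounds of {x15, x5}: x11, x14, x6.
The greatest among these is x11.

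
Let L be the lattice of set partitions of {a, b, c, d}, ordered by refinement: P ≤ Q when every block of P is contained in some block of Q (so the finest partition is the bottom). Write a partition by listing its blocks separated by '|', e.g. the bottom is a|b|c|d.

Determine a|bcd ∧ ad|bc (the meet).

The meet (common refinement) of a|bcd and ad|bc intersects blocks pairwise, giving a|bc|d.

a|bc|d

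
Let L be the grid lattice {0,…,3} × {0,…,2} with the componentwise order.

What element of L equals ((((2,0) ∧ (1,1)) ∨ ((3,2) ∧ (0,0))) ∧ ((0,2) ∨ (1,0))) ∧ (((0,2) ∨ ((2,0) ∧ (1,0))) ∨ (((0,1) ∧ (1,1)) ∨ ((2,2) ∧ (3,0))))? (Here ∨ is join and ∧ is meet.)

(2,0) ∧ (1,1) = (1,0)
(3,2) ∧ (0,0) = (0,0)
(1,0) ∨ (0,0) = (1,0)
(0,2) ∨ (1,0) = (1,2)
(1,0) ∧ (1,2) = (1,0)
(2,0) ∧ (1,0) = (1,0)
(0,2) ∨ (1,0) = (1,2)
(0,1) ∧ (1,1) = (0,1)
(2,2) ∧ (3,0) = (2,0)
(0,1) ∨ (2,0) = (2,1)
(1,2) ∨ (2,1) = (2,2)
(1,0) ∧ (2,2) = (1,0)

(1,0)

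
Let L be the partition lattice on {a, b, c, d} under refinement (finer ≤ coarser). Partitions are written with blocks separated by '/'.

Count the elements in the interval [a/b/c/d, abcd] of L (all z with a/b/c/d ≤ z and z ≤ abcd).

15

The interval [a/b/c/d, abcd] = {a/b/c/d, a/b/cd, a/bc/d, a/bcd, a/bd/c, ab/c/d, ab/cd, abc/d, abcd, abd/c, ac/b/d, ac/bd, acd/b, ad/b/c, ad/bc}, which has 15 elements.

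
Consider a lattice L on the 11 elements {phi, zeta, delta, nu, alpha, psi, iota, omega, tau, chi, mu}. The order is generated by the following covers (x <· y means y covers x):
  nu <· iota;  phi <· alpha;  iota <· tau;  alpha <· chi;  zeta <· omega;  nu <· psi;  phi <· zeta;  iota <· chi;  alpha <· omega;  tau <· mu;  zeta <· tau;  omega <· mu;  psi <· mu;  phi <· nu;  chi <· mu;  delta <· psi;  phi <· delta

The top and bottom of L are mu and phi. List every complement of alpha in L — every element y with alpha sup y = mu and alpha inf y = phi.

delta, psi, tau

Need y with alpha ∨ y = mu and alpha ∧ y = phi.
Checking each element gives: delta, psi, tau.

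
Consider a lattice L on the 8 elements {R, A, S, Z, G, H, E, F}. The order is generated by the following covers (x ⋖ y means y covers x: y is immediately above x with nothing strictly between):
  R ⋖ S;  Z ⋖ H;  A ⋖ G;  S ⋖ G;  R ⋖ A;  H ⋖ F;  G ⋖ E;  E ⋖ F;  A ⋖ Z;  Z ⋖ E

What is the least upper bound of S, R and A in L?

G

Common upper bounds of {S, R, A}: E, F, G.
The least among these is G.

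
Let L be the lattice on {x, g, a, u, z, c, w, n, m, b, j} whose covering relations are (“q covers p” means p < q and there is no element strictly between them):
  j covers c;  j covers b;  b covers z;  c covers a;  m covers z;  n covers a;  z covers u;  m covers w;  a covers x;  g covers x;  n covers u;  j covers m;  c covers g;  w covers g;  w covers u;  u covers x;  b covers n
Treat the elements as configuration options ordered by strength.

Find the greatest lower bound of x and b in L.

x

Common lower bounds of {x, b}: x.
The greatest among these is x.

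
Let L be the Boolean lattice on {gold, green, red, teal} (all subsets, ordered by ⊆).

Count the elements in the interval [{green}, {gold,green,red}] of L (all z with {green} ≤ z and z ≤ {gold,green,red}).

The interval [{green}, {gold,green,red}] = {{gold,green,red}, {gold,green}, {green,red}, {green}}, which has 4 elements.

4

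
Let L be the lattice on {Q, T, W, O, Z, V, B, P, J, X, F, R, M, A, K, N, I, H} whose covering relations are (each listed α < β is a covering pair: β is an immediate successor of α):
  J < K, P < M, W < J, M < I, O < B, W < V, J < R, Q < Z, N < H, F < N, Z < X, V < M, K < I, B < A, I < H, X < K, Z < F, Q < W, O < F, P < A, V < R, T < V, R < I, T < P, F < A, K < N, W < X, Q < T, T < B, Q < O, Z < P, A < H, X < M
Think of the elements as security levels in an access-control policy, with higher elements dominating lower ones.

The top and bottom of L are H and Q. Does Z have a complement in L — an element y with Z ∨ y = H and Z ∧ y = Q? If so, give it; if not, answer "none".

none

For every candidate y, either Z ∨ y ≠ H or Z ∧ y ≠ Q; no complement exists.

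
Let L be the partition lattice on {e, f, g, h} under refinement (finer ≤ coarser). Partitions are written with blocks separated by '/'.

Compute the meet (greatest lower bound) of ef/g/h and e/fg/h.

The meet (common refinement) of ef/g/h and e/fg/h intersects blocks pairwise, giving e/f/g/h.

e/f/g/h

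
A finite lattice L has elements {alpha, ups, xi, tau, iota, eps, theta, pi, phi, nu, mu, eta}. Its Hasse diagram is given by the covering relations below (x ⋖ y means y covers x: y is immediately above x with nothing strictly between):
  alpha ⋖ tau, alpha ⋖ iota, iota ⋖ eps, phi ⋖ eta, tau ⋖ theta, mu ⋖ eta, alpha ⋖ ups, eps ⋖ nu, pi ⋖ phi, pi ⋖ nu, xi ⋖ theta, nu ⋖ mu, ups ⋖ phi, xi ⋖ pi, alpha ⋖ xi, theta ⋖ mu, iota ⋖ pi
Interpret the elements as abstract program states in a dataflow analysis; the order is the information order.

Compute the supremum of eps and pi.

Common upper bounds of {eps, pi}: eta, mu, nu.
The least among these is nu.

nu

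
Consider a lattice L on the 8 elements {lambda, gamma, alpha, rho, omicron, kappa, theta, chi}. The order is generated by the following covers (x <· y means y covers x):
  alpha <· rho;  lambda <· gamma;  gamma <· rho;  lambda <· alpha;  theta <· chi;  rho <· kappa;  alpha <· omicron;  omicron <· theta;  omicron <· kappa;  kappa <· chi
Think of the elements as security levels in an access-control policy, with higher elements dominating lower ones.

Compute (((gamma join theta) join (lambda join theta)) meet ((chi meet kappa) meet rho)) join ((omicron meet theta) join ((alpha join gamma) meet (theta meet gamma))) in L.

gamma ∨ theta = chi
lambda ∨ theta = theta
chi ∨ theta = chi
chi ∧ kappa = kappa
kappa ∧ rho = rho
chi ∧ rho = rho
omicron ∧ theta = omicron
alpha ∨ gamma = rho
theta ∧ gamma = lambda
rho ∧ lambda = lambda
omicron ∨ lambda = omicron
rho ∨ omicron = kappa

kappa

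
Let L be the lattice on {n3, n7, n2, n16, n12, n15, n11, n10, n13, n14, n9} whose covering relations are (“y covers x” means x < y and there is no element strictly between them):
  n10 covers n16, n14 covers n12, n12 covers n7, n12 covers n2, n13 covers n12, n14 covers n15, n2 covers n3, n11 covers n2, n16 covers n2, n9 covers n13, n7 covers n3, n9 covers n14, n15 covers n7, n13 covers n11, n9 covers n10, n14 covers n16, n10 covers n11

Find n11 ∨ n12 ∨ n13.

Common upper bounds of {n11, n12, n13}: n13, n9.
The least among these is n13.

n13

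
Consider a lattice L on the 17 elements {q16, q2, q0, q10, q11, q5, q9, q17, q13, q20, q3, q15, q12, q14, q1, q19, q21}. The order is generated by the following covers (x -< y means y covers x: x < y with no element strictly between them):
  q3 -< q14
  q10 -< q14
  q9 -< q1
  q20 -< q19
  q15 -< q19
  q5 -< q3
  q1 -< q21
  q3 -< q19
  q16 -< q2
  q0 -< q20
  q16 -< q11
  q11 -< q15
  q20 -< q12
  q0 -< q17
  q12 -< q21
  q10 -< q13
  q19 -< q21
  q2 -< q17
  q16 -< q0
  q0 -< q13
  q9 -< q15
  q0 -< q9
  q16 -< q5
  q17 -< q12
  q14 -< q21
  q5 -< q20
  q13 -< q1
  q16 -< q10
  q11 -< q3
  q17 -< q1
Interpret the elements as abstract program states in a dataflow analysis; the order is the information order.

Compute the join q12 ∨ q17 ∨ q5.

Common upper bounds of {q12, q17, q5}: q12, q21.
The least among these is q12.

q12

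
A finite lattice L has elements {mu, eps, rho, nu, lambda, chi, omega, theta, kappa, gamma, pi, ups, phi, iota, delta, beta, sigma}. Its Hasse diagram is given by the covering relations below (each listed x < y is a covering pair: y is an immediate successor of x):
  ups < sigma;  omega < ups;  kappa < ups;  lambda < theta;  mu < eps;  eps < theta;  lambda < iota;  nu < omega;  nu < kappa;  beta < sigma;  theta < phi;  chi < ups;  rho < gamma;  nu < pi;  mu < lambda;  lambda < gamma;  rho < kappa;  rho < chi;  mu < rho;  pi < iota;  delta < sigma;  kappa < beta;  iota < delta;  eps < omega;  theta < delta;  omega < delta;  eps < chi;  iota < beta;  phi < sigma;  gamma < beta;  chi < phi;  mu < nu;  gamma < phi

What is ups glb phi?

chi

Common lower bounds of {ups, phi}: chi, eps, mu, rho.
The greatest among these is chi.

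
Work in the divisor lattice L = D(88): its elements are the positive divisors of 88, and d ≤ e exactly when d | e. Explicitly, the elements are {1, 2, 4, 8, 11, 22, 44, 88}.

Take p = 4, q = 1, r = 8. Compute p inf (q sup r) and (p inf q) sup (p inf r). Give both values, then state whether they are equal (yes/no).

4; 4; yes

q sup r = 8, so p inf (q sup r) = 4 inf 8 = 4.
p inf q = 1 and p inf r = 4, so (p inf q) sup (p inf r) = 1 sup 4 = 4.
Equal: yes.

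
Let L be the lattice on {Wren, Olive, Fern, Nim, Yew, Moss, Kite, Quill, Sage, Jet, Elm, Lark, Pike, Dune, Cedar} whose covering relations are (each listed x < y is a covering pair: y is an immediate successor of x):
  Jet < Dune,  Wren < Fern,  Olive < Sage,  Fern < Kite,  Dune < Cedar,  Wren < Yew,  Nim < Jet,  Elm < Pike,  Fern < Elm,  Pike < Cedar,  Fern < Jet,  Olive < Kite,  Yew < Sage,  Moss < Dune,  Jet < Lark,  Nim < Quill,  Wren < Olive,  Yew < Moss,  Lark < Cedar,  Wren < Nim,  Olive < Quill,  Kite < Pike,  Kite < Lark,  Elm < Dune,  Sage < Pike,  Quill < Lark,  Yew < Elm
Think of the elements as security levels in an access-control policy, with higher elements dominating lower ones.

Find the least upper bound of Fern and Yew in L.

Elm

Common upper bounds of {Fern, Yew}: Cedar, Dune, Elm, Pike.
The least among these is Elm.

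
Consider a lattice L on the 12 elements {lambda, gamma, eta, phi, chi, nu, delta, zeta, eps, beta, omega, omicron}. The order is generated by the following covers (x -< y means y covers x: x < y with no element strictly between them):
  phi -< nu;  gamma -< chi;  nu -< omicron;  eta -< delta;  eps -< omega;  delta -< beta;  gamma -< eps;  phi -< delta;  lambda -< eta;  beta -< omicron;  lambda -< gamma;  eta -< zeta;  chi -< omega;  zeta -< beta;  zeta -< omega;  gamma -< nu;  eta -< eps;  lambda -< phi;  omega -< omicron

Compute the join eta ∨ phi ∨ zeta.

Common upper bounds of {eta, phi, zeta}: beta, omicron.
The least among these is beta.

beta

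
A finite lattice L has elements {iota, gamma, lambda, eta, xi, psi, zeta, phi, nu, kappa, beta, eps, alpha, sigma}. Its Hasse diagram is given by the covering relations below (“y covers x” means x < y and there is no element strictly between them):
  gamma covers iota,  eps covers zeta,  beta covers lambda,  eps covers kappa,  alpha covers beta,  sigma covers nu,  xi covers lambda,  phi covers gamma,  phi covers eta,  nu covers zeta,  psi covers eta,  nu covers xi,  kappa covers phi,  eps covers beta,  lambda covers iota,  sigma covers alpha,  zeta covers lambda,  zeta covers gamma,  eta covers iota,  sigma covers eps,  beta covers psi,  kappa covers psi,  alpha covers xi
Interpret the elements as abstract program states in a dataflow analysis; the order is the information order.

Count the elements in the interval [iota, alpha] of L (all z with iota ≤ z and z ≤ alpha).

7

The interval [iota, alpha] = {alpha, beta, eta, iota, lambda, psi, xi}, which has 7 elements.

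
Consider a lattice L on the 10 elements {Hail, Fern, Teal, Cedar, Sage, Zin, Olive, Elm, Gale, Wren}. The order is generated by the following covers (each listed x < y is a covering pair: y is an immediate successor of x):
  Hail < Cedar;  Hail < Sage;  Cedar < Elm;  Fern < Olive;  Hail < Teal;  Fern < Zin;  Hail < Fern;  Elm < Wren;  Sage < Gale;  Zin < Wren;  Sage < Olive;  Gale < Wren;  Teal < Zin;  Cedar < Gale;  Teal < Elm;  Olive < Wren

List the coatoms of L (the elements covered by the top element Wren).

Elm, Gale, Olive, Zin

The coatoms are exactly the elements covered by Wren: Elm, Gale, Olive, Zin.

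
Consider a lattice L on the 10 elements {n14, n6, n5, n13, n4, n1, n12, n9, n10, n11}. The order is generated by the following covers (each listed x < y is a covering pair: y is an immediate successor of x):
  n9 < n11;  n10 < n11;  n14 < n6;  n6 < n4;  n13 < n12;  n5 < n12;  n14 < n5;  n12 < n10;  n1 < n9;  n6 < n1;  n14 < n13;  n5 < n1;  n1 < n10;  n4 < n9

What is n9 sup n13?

n11

Common upper bounds of {n9, n13}: n11.
The least among these is n11.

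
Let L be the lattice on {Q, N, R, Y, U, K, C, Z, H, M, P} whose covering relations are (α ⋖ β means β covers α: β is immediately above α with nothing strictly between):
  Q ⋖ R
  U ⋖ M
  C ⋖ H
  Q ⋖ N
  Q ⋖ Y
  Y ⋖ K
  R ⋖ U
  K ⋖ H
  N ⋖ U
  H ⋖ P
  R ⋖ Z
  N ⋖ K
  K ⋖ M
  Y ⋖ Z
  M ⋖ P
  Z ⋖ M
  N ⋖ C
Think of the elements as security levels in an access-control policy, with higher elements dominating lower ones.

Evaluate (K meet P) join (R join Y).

K ∧ P = K
R ∨ Y = Z
K ∨ Z = M

M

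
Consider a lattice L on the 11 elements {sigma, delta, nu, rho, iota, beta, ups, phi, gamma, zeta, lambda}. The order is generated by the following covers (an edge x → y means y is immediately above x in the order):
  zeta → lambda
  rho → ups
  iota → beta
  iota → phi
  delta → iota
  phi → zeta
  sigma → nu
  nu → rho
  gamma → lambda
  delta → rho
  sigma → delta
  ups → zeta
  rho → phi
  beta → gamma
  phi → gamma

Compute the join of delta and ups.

ups

Common upper bounds of {delta, ups}: lambda, ups, zeta.
The least among these is ups.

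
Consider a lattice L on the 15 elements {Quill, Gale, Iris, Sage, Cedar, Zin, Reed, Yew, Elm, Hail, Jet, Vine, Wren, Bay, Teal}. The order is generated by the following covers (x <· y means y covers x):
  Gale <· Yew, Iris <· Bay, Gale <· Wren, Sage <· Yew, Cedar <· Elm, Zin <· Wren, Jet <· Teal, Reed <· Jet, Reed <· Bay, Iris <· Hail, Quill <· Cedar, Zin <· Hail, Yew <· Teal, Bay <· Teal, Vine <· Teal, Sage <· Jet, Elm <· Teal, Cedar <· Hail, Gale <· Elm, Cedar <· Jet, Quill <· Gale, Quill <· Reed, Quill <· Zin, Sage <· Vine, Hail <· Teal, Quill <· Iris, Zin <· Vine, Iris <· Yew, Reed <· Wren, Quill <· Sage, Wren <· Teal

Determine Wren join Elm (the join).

Teal

Common upper bounds of {Wren, Elm}: Teal.
The least among these is Teal.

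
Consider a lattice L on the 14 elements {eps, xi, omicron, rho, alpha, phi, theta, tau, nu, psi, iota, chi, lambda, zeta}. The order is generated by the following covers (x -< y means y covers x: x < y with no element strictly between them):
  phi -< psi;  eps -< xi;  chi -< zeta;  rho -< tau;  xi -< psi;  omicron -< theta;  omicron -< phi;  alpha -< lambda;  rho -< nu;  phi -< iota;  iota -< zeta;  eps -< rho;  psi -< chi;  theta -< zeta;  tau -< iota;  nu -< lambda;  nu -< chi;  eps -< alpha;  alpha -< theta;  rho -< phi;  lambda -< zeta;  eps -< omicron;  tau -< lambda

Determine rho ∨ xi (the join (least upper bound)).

Common upper bounds of {rho, xi}: chi, psi, zeta.
The least among these is psi.

psi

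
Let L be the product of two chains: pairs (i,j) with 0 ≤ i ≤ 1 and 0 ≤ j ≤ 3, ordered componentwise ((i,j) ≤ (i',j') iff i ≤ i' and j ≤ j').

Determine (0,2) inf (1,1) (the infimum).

In a product of chains, the meet is componentwise min, giving (0,1).

(0,1)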